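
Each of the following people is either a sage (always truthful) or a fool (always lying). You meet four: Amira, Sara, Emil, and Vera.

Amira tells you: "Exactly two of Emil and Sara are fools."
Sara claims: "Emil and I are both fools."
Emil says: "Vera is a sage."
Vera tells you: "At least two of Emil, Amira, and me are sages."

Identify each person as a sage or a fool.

Amira: fool, Sara: fool, Emil: sage, Vera: sage

Consider Amira. Suppose Amira is a sage.
Then no assignment of the remaining roles makes every statement match its speaker's type — contradiction.
So Amira is a fool.
Consider Sara. Suppose Sara is a sage.
Then Sara's own statement would have to be true, but it can't be — contradiction.
So Sara is a fool.
Consider Emil. Suppose Emil is a fool.
Then Amira's statement comes out true, contradicting Amira being a fool.
So Emil is a sage.
Consider Vera. Suppose Vera is a fool.
Then Emil's statement comes out false, contradicting Emil being a sage.
So Vera is a sage.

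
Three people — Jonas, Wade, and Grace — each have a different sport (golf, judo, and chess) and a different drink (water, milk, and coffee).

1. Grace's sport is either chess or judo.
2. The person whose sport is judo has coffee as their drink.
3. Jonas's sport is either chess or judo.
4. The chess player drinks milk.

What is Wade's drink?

With clues 1–3, coffee is impossible for Wade's drink.
With clues 1–4, milk is impossible for Wade's drink.
That leaves water.

water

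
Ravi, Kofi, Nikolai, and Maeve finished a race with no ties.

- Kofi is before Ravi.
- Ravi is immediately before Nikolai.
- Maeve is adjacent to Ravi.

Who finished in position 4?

With clue 1, Kofi is ruled out for place 4.
With clues 1–2, Ravi is ruled out for place 4.
With clues 1–3, Maeve is ruled out for place 4.
So place 4 is Nikolai.

Nikolai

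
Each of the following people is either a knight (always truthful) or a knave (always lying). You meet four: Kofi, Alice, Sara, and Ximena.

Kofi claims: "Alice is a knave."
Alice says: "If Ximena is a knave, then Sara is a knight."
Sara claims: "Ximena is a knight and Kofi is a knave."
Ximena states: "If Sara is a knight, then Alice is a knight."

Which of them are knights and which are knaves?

Consider Kofi. Suppose Kofi is a knight.
Then no assignment of the remaining roles makes every statement match its speaker's type — contradiction.
So Kofi is a knave.
Consider Alice. Suppose Alice is a knave.
Then Kofi's statement comes out true, contradicting Kofi being a knave.
So Alice is a knight.
With that fixed, Ximena's statement is true, so Ximena is a knight.
With that fixed, Sara's statement is true, so Sara is a knight.

Kofi: knave, Alice: knight, Sara: knight, Ximena: knight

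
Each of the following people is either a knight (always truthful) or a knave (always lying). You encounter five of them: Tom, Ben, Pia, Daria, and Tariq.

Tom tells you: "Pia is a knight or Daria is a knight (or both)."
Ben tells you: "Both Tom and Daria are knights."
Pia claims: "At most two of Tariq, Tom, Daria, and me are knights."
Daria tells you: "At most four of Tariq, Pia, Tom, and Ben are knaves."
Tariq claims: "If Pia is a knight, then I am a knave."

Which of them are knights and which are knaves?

Regardless of anyone's role, Daria's statement is true, so Daria is a knight.
With that fixed, Tom's statement is true, so Tom is a knight.
With that fixed, Ben's statement is true, so Ben is a knight.
Consider Pia. Suppose Pia is a knight.
Then Pia's own statement would have to be true, but it can't be — contradiction.
So Pia is a knave.
With that fixed, Tariq's statement is true, so Tariq is a knight.

Tom: knight, Ben: knight, Pia: knave, Daria: knight, Tariq: knight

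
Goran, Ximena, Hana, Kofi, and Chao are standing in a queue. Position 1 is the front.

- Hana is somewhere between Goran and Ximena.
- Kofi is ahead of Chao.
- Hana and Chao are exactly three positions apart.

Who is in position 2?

With clues 1–3, Chao, Goran, Kofi, and Ximena are ruled out for position 2.
So position 2 is Hana.

Hana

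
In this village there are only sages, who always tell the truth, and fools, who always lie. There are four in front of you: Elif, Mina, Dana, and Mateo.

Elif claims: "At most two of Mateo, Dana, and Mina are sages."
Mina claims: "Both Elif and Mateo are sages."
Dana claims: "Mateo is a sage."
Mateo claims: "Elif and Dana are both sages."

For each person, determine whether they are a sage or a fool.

Elif: sage, Mina: fool, Dana: fool, Mateo: fool

Consider Elif. Suppose Elif is a fool.
Then no assignment of the remaining roles makes every statement match its speaker's type — contradiction.
So Elif is a sage.
Consider Mina. Suppose Mina is a sage.
Then no assignment of the remaining roles makes every statement match its speaker's type — contradiction.
So Mina is a fool.
Consider Dana. Suppose Dana is a sage.
Then no assignment of the remaining roles makes every statement match its speaker's type — contradiction.
So Dana is a fool.
With that fixed, Mateo's statement is false, so Mateo is a fool.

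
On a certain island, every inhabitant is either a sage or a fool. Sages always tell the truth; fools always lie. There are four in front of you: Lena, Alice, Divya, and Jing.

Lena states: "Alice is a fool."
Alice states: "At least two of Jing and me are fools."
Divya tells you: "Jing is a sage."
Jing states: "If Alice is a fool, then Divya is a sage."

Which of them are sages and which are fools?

Consider Lena. Suppose Lena is a fool.
Then no assignment of the remaining roles makes every statement match its speaker's type — contradiction.
So Lena is a sage.
Consider Alice. Suppose Alice is a sage.
Then Lena's statement comes out false, contradicting Lena being a sage.
So Alice is a fool.
Consider Divya. Suppose Divya is a fool.
Then no assignment of the remaining roles makes every statement match its speaker's type — contradiction.
So Divya is a sage.
With that fixed, Jing's statement is true, so Jing is a sage.

Lena: sage, Alice: fool, Divya: sage, Jing: sage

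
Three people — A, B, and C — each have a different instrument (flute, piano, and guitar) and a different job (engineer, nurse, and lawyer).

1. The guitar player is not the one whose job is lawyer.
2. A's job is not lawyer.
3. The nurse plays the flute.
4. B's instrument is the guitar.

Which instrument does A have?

flute

With clues 1–3, piano is impossible for A's instrument.
With clues 1–4, guitar is impossible for A's instrument.
That leaves flute.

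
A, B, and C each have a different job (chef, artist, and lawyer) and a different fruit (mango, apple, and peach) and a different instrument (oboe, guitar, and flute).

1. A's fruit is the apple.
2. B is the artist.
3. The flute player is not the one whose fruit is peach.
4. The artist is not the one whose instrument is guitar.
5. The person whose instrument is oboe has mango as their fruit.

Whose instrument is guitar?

With clues 1–4, B is impossible for the one with instrument guitar.
With clues 1–5, A is impossible for the one with instrument guitar.
That leaves C.

C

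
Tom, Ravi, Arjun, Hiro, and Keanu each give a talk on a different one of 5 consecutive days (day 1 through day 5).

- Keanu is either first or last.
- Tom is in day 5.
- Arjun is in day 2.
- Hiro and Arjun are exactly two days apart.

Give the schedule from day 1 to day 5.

Keanu, Arjun, Ravi, Hiro, Tom

From clue 1: Keanu is in {1,5}.
From clues 1–2: Keanu → day 1, Tom → day 5.
From clues 1–3: Arjun → day 2.
From clues 1–4: Ravi → day 3, Hiro → day 4.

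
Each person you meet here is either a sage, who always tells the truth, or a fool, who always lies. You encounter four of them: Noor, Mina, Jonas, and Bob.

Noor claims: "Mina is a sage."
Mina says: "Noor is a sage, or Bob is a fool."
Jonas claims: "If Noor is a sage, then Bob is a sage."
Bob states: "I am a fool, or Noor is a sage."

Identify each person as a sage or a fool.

Consider Noor. Suppose Noor is a fool.
Then whichever role Bob has, Bob's statement has the wrong truth value — contradiction.
So Noor is a sage.
With that fixed, Mina's statement is true, so Mina is a sage.
With that fixed, Bob's statement is true, so Bob is a sage.
With that fixed, Jonas's statement is true, so Jonas is a sage.

Noor: sage, Mina: sage, Jonas: sage, Bob: sage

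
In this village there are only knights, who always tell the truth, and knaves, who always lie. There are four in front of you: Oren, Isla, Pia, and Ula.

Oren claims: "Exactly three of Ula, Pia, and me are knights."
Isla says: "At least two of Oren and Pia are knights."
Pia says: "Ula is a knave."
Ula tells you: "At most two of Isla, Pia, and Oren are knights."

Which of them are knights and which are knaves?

Consider Oren. Suppose Oren is a knight.
Then no assignment of the remaining roles makes every statement match its speaker's type — contradiction.
So Oren is a knave.
With that fixed, Isla's statement is false, so Isla is a knave.
With that fixed, Ula's statement is true, so Ula is a knight.
With that fixed, Pia's statement is false, so Pia is a knave.

Oren: knave, Isla: knave, Pia: knave, Ula: knight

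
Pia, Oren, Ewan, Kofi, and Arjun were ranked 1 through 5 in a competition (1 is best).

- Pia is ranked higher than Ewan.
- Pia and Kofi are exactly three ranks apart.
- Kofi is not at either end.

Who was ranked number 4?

Kofi

With clues 1–3, Arjun, Ewan, Oren, and Pia are ruled out for rank 4.
So rank 4 is Kofi.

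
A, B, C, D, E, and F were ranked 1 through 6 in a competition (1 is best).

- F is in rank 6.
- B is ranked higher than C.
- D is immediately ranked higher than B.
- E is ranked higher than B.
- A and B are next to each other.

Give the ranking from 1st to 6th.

E, D, B, A, C, F

From clue 1: F → rank 6.
From clues 1–2: B is in {1,2,3,4}.
From clues 1–3: B is in {2,3,4}.
From clues 1–4: B is in {3,4}.
From clues 1–5: E → rank 1, D → rank 2, B → rank 3, A → rank 4, C → rank 5.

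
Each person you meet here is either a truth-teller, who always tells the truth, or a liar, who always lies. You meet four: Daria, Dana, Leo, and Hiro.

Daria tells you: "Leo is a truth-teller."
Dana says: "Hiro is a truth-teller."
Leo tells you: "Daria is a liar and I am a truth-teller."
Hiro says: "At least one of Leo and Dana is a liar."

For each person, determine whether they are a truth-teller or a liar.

Daria: liar, Dana: truth-teller, Leo: liar, Hiro: truth-teller

Consider Daria. Suppose Daria is a truth-teller.
Then no assignment of the remaining roles makes every statement match its speaker's type — contradiction.
So Daria is a liar.
Consider Dana. Suppose Dana is a liar.
Then no assignment of the remaining roles makes every statement match its speaker's type — contradiction.
So Dana is a truth-teller.
Consider Leo. Suppose Leo is a truth-teller.
Then Daria's statement comes out true, contradicting Daria being a liar.
So Leo is a liar.
With that fixed, Hiro's statement is true, so Hiro is a truth-teller.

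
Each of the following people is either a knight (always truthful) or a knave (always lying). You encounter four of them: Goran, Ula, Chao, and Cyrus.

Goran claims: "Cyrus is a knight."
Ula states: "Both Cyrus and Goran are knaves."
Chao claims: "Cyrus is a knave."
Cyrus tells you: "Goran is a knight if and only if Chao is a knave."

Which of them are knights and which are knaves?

Consider Goran. Suppose Goran is a knave.
Then no assignment of the remaining roles makes every statement match its speaker's type — contradiction.
So Goran is a knight.
With that fixed, Ula's statement is false, so Ula is a knave.
Consider Chao. Suppose Chao is a knight.
Then no assignment of the remaining roles makes every statement match its speaker's type — contradiction.
So Chao is a knave.
With that fixed, Cyrus's statement is true, so Cyrus is a knight.

Goran: knight, Ula: knave, Chao: knave, Cyrus: knight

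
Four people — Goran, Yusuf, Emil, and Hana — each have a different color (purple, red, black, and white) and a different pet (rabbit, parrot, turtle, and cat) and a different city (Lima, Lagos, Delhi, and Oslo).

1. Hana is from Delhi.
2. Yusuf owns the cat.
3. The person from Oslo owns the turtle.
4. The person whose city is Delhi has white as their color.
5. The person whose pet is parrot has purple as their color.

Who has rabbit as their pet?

With clues 1–2, Yusuf is impossible for the one with pet rabbit.
With clues 1–5, Emil and Goran are impossible for the one with pet rabbit.
That leaves Hana.

Hana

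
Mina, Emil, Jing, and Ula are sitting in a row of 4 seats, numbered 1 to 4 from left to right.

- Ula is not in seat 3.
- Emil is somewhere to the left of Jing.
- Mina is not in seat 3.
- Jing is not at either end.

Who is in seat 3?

Jing

With clue 1, Ula is ruled out for seat 3.
With clues 1–3, Mina is ruled out for seat 3.
With clues 1–4, Emil is ruled out for seat 3.
So seat 3 is Jing.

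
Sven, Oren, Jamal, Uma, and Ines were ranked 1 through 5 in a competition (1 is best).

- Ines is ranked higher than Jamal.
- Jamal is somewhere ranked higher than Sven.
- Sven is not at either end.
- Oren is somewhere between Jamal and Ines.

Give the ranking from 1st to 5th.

Ines, Oren, Jamal, Sven, Uma

From clue 1: Jamal is in {2,3,4,5}.
From clues 1–2: Sven is in {3,4,5}.
From clues 1–3: Sven is in {3,4}.
From clues 1–4: Ines → rank 1, Oren → rank 2, Jamal → rank 3, Sven → rank 4, Uma → rank 5.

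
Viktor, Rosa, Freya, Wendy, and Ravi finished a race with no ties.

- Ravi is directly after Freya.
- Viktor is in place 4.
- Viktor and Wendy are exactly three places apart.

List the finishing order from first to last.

From clue 1: Freya is in {1,2,3,4}.
From clues 1–2: Viktor → place 4.
From clues 1–3: Wendy → place 1, Freya → place 2, Ravi → place 3, Rosa → place 5.

Wendy, Freya, Ravi, Viktor, Rosa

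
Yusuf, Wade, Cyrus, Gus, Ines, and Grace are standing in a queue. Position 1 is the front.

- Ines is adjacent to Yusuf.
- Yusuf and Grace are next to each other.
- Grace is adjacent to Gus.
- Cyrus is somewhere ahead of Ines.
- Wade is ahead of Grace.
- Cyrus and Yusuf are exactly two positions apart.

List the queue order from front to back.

Wade, Cyrus, Ines, Yusuf, Grace, Gus

From clues 1–2: Yusuf is in {2,3,4,5}.
From clues 1–4: Cyrus is in {1,2}.
From clues 1–5: Yusuf is in {4,5}.
From clues 1–6: Wade → position 1, Cyrus → position 2, Ines → position 3, Yusuf → position 4, Grace → position 5, Gus → position 6.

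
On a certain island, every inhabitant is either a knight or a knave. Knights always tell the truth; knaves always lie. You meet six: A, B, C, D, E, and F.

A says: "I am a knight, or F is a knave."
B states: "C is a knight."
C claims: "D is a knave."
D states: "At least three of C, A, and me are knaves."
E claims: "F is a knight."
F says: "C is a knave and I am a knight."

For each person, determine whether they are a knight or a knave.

Consider A. Suppose A is a knave.
Then no assignment of the remaining roles makes every statement match its speaker's type — contradiction.
So A is a knight.
With that fixed, D's statement is false, so D is a knave.
With that fixed, C's statement is true, so C is a knight.
With that fixed, F's statement is false, so F is a knave.
With that fixed, B's statement is true, so B is a knight.
With that fixed, E's statement is false, so E is a knave.

A: knight, B: knight, C: knight, D: knave, E: knave, F: knave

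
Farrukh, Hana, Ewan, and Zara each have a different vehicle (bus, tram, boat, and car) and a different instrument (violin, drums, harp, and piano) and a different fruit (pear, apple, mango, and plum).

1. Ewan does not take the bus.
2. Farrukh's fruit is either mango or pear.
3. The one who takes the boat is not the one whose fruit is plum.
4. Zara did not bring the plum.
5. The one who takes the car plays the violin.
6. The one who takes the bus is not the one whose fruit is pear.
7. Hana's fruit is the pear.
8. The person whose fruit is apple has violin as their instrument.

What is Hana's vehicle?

With clues 1–7, bus is impossible for Hana's vehicle.
With clues 1–8, car and tram are impossible for Hana's vehicle.
That leaves boat.

boat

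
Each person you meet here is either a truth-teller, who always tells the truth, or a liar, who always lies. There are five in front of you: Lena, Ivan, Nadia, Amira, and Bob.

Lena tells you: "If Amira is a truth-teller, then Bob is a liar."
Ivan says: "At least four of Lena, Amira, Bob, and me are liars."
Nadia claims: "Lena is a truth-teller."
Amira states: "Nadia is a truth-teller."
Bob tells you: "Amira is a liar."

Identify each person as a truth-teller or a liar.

Lena: truth-teller, Ivan: liar, Nadia: truth-teller, Amira: truth-teller, Bob: liar

Consider Lena. Suppose Lena is a liar.
Then no assignment of the remaining roles makes every statement match its speaker's type — contradiction.
So Lena is a truth-teller.
With that fixed, Ivan's statement is false, so Ivan is a liar.
With that fixed, Nadia's statement is true, so Nadia is a truth-teller.
With that fixed, Amira's statement is true, so Amira is a truth-teller.
With that fixed, Bob's statement is false, so Bob is a liar.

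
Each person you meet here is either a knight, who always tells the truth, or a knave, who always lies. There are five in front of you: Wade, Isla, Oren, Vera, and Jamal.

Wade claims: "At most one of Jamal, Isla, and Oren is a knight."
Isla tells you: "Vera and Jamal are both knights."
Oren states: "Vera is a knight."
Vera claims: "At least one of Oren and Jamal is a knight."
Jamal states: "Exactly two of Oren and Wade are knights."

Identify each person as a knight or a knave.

Consider Wade. Suppose Wade is a knave.
Then no assignment of the remaining roles makes every statement match its speaker's type — contradiction.
So Wade is a knight.
Consider Isla. Suppose Isla is a knight.
Then no assignment of the remaining roles makes every statement match its speaker's type — contradiction.
So Isla is a knave.
Consider Oren. Suppose Oren is a knight.
Then no assignment of the remaining roles makes every statement match its speaker's type — contradiction.
So Oren is a knave.
With that fixed, Jamal's statement is false, so Jamal is a knave.
With that fixed, Vera's statement is false, so Vera is a knave.

Wade: knight, Isla: knave, Oren: knave, Vera: knave, Jamal: knave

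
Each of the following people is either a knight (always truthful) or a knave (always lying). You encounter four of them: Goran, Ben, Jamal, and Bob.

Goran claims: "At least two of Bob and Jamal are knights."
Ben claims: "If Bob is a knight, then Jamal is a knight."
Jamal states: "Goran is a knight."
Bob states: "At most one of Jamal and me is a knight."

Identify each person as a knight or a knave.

Goran: knave, Ben: knave, Jamal: knave, Bob: knight

Consider Goran. Suppose Goran is a knight.
Then no assignment of the remaining roles makes every statement match its speaker's type — contradiction.
So Goran is a knave.
With that fixed, Jamal's statement is false, so Jamal is a knave.
With that fixed, Bob's statement is true, so Bob is a knight.
With that fixed, Ben's statement is false, so Ben is a knave.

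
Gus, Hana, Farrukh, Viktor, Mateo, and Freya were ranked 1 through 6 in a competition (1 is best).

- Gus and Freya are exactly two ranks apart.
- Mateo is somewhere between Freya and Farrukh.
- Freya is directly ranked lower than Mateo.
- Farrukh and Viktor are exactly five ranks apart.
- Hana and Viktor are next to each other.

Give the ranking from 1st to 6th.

Farrukh, Gus, Mateo, Freya, Hana, Viktor

From clues 1–2: Mateo is in {2,3,4,5}.
From clues 1–3: Farrukh is in {1,2,3}.
From clues 1–4: Farrukh → rank 1, Viktor → rank 6.
From clues 1–5: Gus → rank 2, Mateo → rank 3, Freya → rank 4, Hana → rank 5.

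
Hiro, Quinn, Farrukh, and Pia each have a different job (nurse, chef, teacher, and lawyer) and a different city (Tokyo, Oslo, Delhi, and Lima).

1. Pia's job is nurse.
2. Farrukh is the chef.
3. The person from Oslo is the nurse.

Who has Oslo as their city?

With clues 1–3, Farrukh, Hiro, and Quinn are impossible for the one with city Oslo.
That leaves Pia.

Pia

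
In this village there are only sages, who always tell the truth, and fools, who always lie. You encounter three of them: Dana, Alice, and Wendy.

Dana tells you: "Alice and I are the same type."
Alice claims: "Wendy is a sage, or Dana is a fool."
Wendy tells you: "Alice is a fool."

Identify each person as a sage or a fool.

Consider Dana. Suppose Dana is a sage.
Then no assignment of the remaining roles makes every statement match its speaker's type — contradiction.
So Dana is a fool.
With that fixed, Alice's statement is true, so Alice is a sage.
With that fixed, Wendy's statement is false, so Wendy is a fool.

Dana: fool, Alice: sage, Wendy: fool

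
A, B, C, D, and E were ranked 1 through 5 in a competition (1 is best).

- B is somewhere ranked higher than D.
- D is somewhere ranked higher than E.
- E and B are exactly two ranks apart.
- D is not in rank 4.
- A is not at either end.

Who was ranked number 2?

With clues 1–2, E is ruled out for rank 2.
With clues 1–4, A and C are ruled out for rank 2.
With clues 1–5, B is ruled out for rank 2.
So rank 2 is D.

D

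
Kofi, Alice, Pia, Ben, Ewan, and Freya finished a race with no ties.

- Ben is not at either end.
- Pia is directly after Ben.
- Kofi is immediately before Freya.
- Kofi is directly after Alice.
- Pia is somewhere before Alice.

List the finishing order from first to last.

Ewan, Ben, Pia, Alice, Kofi, Freya

From clue 1: Ben is in {2,3,4,5}.
From clues 1–2: Pia is in {3,4,5,6}.
From clues 1–4: Kofi is in {2,3,5}.
From clues 1–5: Ewan → place 1, Ben → place 2, Pia → place 3, Alice → place 4, Kofi → place 5, Freya → place 6.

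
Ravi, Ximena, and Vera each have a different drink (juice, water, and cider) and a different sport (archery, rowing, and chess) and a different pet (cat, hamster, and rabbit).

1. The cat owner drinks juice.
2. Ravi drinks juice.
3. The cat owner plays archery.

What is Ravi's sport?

archery

With clues 1–3, chess and rowing are impossible for Ravi's sport.
That leaves archery.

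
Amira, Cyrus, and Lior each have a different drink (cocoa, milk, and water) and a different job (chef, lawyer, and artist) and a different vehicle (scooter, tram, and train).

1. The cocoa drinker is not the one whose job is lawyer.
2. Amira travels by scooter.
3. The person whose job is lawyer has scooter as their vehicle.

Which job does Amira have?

With clues 1–3, artist and chef are impossible for Amira's job.
That leaves lawyer.

lawyer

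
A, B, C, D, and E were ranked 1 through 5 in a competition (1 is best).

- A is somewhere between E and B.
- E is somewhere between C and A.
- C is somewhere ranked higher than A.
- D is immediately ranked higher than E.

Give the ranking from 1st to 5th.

C, D, E, A, B

From clue 1: A is in {2,3,4}.
From clues 1–3: A is in {3,4}.
From clues 1–4: C → rank 1, D → rank 2, E → rank 3, A → rank 4, B → rank 5.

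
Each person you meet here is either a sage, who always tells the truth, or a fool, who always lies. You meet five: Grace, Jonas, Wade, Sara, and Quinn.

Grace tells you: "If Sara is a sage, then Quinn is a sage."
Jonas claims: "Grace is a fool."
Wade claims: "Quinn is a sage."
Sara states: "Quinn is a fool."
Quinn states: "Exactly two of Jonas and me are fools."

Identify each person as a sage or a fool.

Grace: fool, Jonas: sage, Wade: fool, Sara: sage, Quinn: fool

Consider Grace. Suppose Grace is a sage.
Then no assignment of the remaining roles makes every statement match its speaker's type — contradiction.
So Grace is a fool.
With that fixed, Jonas's statement is true, so Jonas is a sage.
With that fixed, Quinn's statement is false, so Quinn is a fool.
With that fixed, Wade's statement is false, so Wade is a fool.
With that fixed, Sara's statement is true, so Sara is a sage.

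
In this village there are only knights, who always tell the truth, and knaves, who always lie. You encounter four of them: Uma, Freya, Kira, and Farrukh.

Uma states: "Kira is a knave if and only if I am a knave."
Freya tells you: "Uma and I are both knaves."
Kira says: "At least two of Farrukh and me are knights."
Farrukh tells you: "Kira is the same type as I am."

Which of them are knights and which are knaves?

Uma: knight, Freya: knave, Kira: knight, Farrukh: knight

Consider Uma. Suppose Uma is a knave.
Then whichever role Freya has, Freya's statement has the wrong truth value — contradiction.
So Uma is a knight.
With that fixed, Freya's statement is false, so Freya is a knave.
Consider Kira. Suppose Kira is a knave.
Then Uma's statement comes out false, contradicting Uma being a knight.
So Kira is a knight.
Consider Farrukh. Suppose Farrukh is a knave.
Then Kira's statement comes out false, contradicting Kira being a knight.
So Farrukh is a knight.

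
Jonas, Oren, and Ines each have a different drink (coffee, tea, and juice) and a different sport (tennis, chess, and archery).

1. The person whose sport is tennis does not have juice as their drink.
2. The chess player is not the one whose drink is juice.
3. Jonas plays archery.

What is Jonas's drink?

juice

With clues 1–3, coffee and tea are impossible for Jonas's drink.
That leaves juice.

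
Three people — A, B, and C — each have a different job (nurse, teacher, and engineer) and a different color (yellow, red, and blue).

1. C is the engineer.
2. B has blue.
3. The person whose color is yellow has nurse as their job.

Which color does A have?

With clues 1–2, blue is impossible for A's color.
With clues 1–3, red is impossible for A's color.
That leaves yellow.

yellow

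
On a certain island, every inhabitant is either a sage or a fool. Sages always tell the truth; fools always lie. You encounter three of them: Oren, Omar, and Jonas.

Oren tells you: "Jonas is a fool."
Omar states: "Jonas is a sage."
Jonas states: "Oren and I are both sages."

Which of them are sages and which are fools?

Oren: sage, Omar: fool, Jonas: fool

Consider Oren. Suppose Oren is a fool.
Then no assignment of the remaining roles makes every statement match its speaker's type — contradiction.
So Oren is a sage.
Consider Omar. Suppose Omar is a sage.
Then no assignment of the remaining roles makes every statement match its speaker's type — contradiction.
So Omar is a fool.
Consider Jonas. Suppose Jonas is a sage.
Then Oren's statement comes out false, contradicting Oren being a sage.
So Jonas is a fool.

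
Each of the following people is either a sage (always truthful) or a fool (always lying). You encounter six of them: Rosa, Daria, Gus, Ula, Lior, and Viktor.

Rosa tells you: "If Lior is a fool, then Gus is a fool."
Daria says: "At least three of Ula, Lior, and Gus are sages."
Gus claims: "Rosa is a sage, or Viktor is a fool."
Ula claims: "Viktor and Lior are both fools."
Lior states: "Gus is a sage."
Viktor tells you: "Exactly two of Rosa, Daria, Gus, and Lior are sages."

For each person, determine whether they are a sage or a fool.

Rosa: sage, Daria: fool, Gus: sage, Ula: fool, Lior: sage, Viktor: fool

Consider Rosa. Suppose Rosa is a fool.
Then no assignment of the remaining roles makes every statement match its speaker's type — contradiction.
So Rosa is a sage.
With that fixed, Gus's statement is true, so Gus is a sage.
With that fixed, Lior's statement is true, so Lior is a sage.
With that fixed, Viktor's statement is false, so Viktor is a fool.
With that fixed, Ula's statement is false, so Ula is a fool.
With that fixed, Daria's statement is false, so Daria is a fool.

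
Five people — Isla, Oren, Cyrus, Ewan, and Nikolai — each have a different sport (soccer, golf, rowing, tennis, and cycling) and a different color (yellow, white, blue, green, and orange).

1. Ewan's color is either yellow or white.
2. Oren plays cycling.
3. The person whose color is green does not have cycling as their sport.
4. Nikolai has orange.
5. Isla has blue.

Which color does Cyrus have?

With clues 1–4, orange is impossible for Cyrus's color.
With clues 1–5, blue, white, and yellow are impossible for Cyrus's color.
That leaves green.

green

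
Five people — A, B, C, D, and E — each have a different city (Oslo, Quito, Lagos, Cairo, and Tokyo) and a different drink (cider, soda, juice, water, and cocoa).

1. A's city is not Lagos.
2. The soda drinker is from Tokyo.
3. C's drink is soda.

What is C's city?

Tokyo

With clues 1–3, Cairo, Lagos, Oslo, and Quito are impossible for C's city.
That leaves Tokyo.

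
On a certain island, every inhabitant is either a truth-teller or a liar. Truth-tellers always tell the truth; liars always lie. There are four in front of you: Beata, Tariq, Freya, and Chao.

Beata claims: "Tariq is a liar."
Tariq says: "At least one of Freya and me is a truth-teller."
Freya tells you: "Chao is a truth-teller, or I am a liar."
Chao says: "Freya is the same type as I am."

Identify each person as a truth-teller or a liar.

Beata: liar, Tariq: truth-teller, Freya: truth-teller, Chao: truth-teller

Consider Beata. Suppose Beata is a truth-teller.
Then no assignment of the remaining roles makes every statement match its speaker's type — contradiction.
So Beata is a liar.
Consider Tariq. Suppose Tariq is a liar.
Then Beata's statement comes out true, contradicting Beata being a liar.
So Tariq is a truth-teller.
Consider Freya. Suppose Freya is a liar.
Then Freya's own statement would have to be false, but it can't be — contradiction.
So Freya is a truth-teller.
Consider Chao. Suppose Chao is a liar.
Then Freya's statement comes out false, contradicting Freya being a truth-teller.
So Chao is a truth-teller.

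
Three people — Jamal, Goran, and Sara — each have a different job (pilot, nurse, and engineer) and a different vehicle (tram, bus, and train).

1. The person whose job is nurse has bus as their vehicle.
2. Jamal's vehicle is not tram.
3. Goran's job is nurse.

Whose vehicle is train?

Jamal

With clues 1–3, Goran and Sara are impossible for the one with vehicle train.
That leaves Jamal.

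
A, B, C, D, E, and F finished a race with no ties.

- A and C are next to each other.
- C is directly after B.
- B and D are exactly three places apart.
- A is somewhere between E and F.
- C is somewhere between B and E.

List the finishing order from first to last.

F, B, C, A, D, E

From clues 1–2: A is in {3,4,5,6}.
From clues 1–4: B → place 2, C → place 3, A → place 4, D → place 5.
From clues 1–5: F → place 1, E → place 6.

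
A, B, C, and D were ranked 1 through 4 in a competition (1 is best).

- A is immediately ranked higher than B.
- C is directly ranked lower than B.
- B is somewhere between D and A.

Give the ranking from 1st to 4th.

A, B, C, D

From clue 1: A is in {1,2,3}.
From clues 1–2: A is in {1,2}.
From clues 1–3: A → rank 1, B → rank 2, C → rank 3, D → rank 4.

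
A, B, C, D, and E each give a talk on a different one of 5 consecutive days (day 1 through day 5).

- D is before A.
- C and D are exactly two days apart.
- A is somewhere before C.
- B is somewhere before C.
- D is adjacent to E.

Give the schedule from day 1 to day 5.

B, E, D, A, C

From clue 1: A is in {2,3,4,5}.
From clues 1–3: A is in {2,3,4}.
From clues 1–4: A is in {3,4}.
From clues 1–5: B → day 1, E → day 2, D → day 3, A → day 4, C → day 5.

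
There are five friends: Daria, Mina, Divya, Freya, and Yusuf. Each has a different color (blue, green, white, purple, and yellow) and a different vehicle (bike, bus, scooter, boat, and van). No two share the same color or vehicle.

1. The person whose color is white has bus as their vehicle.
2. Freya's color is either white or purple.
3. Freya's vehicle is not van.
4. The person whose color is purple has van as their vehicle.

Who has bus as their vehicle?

With clues 1–4, Daria, Divya, Mina, and Yusuf are impossible for the one with vehicle bus.
That leaves Freya.

Freya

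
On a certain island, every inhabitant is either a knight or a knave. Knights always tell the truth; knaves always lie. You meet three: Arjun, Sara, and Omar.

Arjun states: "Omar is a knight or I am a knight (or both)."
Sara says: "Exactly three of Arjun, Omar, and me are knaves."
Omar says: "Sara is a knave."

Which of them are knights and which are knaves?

Arjun: knight, Sara: knave, Omar: knight

Consider Arjun. Suppose Arjun is a knave.
Then no assignment of the remaining roles makes every statement match its speaker's type — contradiction.
So Arjun is a knight.
With that fixed, Sara's statement is false, so Sara is a knave.
With that fixed, Omar's statement is true, so Omar is a knight.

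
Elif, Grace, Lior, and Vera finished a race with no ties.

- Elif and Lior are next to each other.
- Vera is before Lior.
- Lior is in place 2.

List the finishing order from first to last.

Vera, Lior, Elif, Grace

From clues 1–2: Vera is in {1,2}.
From clues 1–3: Vera → place 1, Lior → place 2, Elif → place 3, Grace → place 4.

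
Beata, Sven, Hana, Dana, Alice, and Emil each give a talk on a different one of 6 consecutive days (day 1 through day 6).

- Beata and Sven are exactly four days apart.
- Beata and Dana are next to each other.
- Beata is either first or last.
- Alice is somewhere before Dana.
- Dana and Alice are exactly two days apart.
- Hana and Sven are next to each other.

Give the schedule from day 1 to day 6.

Hana, Sven, Alice, Emil, Dana, Beata

From clue 1: Beata is in {1,2,5,6}.
From clues 1–3: Beata is in {1,6}.
From clues 1–4: Sven → day 2, Dana → day 5, Beata → day 6.
From clues 1–5: Alice → day 3.
From clues 1–6: Hana → day 1, Emil → day 4.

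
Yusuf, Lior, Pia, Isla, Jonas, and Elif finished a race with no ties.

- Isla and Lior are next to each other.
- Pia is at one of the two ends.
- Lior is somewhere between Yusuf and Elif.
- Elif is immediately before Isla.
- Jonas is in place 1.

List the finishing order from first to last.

From clues 1–2: Pia is in {1,6}.
From clues 1–5: Jonas → place 1, Elif → place 2, Isla → place 3, Lior → place 4, Yusuf → place 5, Pia → place 6.

Jonas, Elif, Isla, Lior, Yusuf, Pia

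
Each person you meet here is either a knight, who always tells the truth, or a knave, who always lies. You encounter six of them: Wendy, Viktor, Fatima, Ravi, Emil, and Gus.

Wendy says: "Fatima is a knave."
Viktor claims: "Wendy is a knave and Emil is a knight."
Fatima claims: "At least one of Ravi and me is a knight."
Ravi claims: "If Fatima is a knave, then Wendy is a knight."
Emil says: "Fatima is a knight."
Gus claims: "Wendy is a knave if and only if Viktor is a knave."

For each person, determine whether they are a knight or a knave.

Wendy: knave, Viktor: knight, Fatima: knight, Ravi: knight, Emil: knight, Gus: knave

Consider Wendy. Suppose Wendy is a knight.
Then no assignment of the remaining roles makes every statement match its speaker's type — contradiction.
So Wendy is a knave.
Consider Viktor. Suppose Viktor is a knave.
Then no assignment of the remaining roles makes every statement match its speaker's type — contradiction.
So Viktor is a knight.
With that fixed, Gus's statement is false, so Gus is a knave.
Consider Fatima. Suppose Fatima is a knave.
Then Wendy's statement comes out true, contradicting Wendy being a knave.
So Fatima is a knight.
With that fixed, Ravi's statement is true, so Ravi is a knight.
With that fixed, Emil's statement is true, so Emil is a knight.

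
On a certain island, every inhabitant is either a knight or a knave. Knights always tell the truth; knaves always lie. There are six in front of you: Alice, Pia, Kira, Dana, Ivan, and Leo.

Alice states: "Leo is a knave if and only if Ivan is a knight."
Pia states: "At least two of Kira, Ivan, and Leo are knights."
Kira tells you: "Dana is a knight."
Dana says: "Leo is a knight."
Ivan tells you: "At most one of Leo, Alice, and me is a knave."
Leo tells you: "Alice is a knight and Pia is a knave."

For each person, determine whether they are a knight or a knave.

Consider Alice. Suppose Alice is a knight.
Then no assignment of the remaining roles makes every statement match its speaker's type — contradiction.
So Alice is a knave.
With that fixed, Leo's statement is false, so Leo is a knave.
With that fixed, Dana's statement is false, so Dana is a knave.
With that fixed, Ivan's statement is false, so Ivan is a knave.
With that fixed, Pia's statement is false, so Pia is a knave.
With that fixed, Kira's statement is false, so Kira is a knave.

Alice: knave, Pia: knave, Kira: knave, Dana: knave, Ivan: knave, Leo: knave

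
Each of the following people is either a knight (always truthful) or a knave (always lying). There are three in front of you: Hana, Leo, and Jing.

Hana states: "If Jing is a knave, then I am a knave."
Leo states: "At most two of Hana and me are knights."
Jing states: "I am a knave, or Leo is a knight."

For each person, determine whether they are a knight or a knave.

Regardless of anyone's role, Leo's statement is true, so Leo is a knight.
With that fixed, Jing's statement is true, so Jing is a knight.
With that fixed, Hana's statement is true, so Hana is a knight.

Hana: knight, Leo: knight, Jing: knight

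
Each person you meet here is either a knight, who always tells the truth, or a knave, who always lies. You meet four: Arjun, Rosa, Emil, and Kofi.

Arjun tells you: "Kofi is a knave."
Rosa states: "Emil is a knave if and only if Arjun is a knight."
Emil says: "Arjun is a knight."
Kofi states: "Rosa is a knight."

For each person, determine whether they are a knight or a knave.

Arjun: knight, Rosa: knave, Emil: knight, Kofi: knave

Consider Arjun. Suppose Arjun is a knave.
Then no assignment of the remaining roles makes every statement match its speaker's type — contradiction.
So Arjun is a knight.
With that fixed, Emil's statement is true, so Emil is a knight.
With that fixed, Rosa's statement is false, so Rosa is a knave.
With that fixed, Kofi's statement is false, so Kofi is a knave.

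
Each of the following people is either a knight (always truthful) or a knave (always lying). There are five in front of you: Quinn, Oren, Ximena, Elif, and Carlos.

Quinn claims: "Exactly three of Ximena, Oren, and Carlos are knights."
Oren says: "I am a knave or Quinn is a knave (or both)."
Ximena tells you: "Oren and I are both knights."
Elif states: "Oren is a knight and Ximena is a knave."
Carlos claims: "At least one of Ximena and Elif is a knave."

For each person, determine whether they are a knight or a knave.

Quinn: knave, Oren: knight, Ximena: knave, Elif: knight, Carlos: knight

Consider Quinn. Suppose Quinn is a knight.
Then whichever role Oren has, Oren's statement has the wrong truth value — contradiction.
So Quinn is a knave.
With that fixed, Oren's statement is true, so Oren is a knight.
Consider Ximena. Suppose Ximena is a knight.
Then no assignment of the remaining roles makes every statement match its speaker's type — contradiction.
So Ximena is a knave.
With that fixed, Elif's statement is true, so Elif is a knight.
With that fixed, Carlos's statement is true, so Carlos is a knight.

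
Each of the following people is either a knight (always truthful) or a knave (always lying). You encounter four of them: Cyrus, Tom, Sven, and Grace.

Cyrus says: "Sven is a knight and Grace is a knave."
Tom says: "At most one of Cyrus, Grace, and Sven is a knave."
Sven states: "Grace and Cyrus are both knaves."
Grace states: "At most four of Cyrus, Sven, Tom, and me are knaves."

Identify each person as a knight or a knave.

Regardless of anyone's role, Grace's statement is true, so Grace is a knight.
With that fixed, Cyrus's statement is false, so Cyrus is a knave.
With that fixed, Sven's statement is false, so Sven is a knave.
With that fixed, Tom's statement is false, so Tom is a knave.

Cyrus: knave, Tom: knave, Sven: knave, Grace: knight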